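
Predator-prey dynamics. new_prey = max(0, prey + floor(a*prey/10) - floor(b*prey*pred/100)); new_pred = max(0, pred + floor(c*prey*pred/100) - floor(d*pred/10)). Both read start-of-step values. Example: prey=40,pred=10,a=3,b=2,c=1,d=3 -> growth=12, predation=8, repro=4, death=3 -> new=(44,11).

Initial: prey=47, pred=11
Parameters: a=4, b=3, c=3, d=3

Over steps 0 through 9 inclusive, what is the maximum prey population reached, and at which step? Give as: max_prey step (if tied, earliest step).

Answer: 50 1

Derivation:
Step 1: prey: 47+18-15=50; pred: 11+15-3=23
Step 2: prey: 50+20-34=36; pred: 23+34-6=51
Step 3: prey: 36+14-55=0; pred: 51+55-15=91
Step 4: prey: 0+0-0=0; pred: 91+0-27=64
Step 5: prey: 0+0-0=0; pred: 64+0-19=45
Step 6: prey: 0+0-0=0; pred: 45+0-13=32
Step 7: prey: 0+0-0=0; pred: 32+0-9=23
Step 8: prey: 0+0-0=0; pred: 23+0-6=17
Step 9: prey: 0+0-0=0; pred: 17+0-5=12
Max prey = 50 at step 1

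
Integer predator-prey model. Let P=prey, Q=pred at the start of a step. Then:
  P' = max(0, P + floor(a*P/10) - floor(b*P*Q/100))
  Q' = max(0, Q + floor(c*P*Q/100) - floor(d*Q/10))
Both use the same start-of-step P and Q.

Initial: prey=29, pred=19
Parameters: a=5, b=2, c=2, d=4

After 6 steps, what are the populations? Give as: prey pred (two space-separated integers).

Answer: 8 44

Derivation:
Step 1: prey: 29+14-11=32; pred: 19+11-7=23
Step 2: prey: 32+16-14=34; pred: 23+14-9=28
Step 3: prey: 34+17-19=32; pred: 28+19-11=36
Step 4: prey: 32+16-23=25; pred: 36+23-14=45
Step 5: prey: 25+12-22=15; pred: 45+22-18=49
Step 6: prey: 15+7-14=8; pred: 49+14-19=44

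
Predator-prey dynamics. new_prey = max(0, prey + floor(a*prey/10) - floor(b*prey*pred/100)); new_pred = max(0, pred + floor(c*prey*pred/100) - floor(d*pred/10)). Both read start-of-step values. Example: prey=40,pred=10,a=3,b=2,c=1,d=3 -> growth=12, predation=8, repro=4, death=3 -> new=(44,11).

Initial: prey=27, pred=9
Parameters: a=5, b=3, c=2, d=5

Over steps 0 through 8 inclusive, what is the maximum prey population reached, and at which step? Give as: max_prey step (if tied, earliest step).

Answer: 54 4

Derivation:
Step 1: prey: 27+13-7=33; pred: 9+4-4=9
Step 2: prey: 33+16-8=41; pred: 9+5-4=10
Step 3: prey: 41+20-12=49; pred: 10+8-5=13
Step 4: prey: 49+24-19=54; pred: 13+12-6=19
Step 5: prey: 54+27-30=51; pred: 19+20-9=30
Step 6: prey: 51+25-45=31; pred: 30+30-15=45
Step 7: prey: 31+15-41=5; pred: 45+27-22=50
Step 8: prey: 5+2-7=0; pred: 50+5-25=30
Max prey = 54 at step 4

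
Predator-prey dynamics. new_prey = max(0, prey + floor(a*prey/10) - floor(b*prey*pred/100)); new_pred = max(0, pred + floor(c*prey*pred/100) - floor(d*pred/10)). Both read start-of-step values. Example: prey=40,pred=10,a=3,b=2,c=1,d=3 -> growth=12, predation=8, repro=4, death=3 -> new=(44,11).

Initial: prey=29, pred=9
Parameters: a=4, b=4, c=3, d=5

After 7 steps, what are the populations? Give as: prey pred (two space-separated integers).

Step 1: prey: 29+11-10=30; pred: 9+7-4=12
Step 2: prey: 30+12-14=28; pred: 12+10-6=16
Step 3: prey: 28+11-17=22; pred: 16+13-8=21
Step 4: prey: 22+8-18=12; pred: 21+13-10=24
Step 5: prey: 12+4-11=5; pred: 24+8-12=20
Step 6: prey: 5+2-4=3; pred: 20+3-10=13
Step 7: prey: 3+1-1=3; pred: 13+1-6=8

Answer: 3 8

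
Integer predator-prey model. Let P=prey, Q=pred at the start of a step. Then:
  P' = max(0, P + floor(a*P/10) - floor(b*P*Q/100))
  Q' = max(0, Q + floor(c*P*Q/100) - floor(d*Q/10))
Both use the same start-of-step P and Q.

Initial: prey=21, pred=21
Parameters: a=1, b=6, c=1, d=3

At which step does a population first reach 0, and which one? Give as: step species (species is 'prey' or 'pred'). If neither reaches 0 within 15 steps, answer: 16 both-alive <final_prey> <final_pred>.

Answer: 1 prey

Derivation:
Step 1: prey: 21+2-26=0; pred: 21+4-6=19
First extinction: prey at step 1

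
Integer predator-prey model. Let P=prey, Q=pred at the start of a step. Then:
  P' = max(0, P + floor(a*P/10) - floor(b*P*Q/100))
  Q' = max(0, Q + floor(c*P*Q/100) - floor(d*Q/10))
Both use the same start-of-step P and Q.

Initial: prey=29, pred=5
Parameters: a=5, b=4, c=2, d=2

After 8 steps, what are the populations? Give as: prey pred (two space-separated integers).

Step 1: prey: 29+14-5=38; pred: 5+2-1=6
Step 2: prey: 38+19-9=48; pred: 6+4-1=9
Step 3: prey: 48+24-17=55; pred: 9+8-1=16
Step 4: prey: 55+27-35=47; pred: 16+17-3=30
Step 5: prey: 47+23-56=14; pred: 30+28-6=52
Step 6: prey: 14+7-29=0; pred: 52+14-10=56
Step 7: prey: 0+0-0=0; pred: 56+0-11=45
Step 8: prey: 0+0-0=0; pred: 45+0-9=36

Answer: 0 36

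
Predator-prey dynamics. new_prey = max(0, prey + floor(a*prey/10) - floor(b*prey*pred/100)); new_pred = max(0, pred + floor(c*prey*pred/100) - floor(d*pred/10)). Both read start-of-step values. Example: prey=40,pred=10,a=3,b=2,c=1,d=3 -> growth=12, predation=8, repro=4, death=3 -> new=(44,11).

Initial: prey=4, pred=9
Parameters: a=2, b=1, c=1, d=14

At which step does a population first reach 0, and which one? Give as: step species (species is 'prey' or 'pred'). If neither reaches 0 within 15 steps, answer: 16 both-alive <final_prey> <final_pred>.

Answer: 1 pred

Derivation:
Step 1: prey: 4+0-0=4; pred: 9+0-12=0
First extinction: pred at step 1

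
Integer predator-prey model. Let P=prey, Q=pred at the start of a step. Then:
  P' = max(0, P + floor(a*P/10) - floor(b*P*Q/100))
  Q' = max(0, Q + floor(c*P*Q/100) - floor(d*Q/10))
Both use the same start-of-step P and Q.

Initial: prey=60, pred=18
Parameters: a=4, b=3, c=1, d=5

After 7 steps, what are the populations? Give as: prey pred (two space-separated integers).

Answer: 36 7

Derivation:
Step 1: prey: 60+24-32=52; pred: 18+10-9=19
Step 2: prey: 52+20-29=43; pred: 19+9-9=19
Step 3: prey: 43+17-24=36; pred: 19+8-9=18
Step 4: prey: 36+14-19=31; pred: 18+6-9=15
Step 5: prey: 31+12-13=30; pred: 15+4-7=12
Step 6: prey: 30+12-10=32; pred: 12+3-6=9
Step 7: prey: 32+12-8=36; pred: 9+2-4=7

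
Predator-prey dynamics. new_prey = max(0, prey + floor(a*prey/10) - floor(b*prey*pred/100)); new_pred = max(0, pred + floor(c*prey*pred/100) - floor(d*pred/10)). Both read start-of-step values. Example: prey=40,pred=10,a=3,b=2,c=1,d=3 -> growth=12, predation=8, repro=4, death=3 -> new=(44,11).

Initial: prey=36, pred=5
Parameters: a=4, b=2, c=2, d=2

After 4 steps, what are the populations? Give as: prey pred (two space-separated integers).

Answer: 63 52

Derivation:
Step 1: prey: 36+14-3=47; pred: 5+3-1=7
Step 2: prey: 47+18-6=59; pred: 7+6-1=12
Step 3: prey: 59+23-14=68; pred: 12+14-2=24
Step 4: prey: 68+27-32=63; pred: 24+32-4=52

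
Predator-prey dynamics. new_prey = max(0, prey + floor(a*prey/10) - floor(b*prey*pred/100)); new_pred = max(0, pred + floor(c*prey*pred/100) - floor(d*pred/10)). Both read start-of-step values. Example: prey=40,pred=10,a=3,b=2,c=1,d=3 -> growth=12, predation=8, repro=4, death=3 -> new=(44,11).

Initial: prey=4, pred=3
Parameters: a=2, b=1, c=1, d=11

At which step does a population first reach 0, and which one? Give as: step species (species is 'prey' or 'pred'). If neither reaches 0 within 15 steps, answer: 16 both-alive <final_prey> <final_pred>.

Step 1: prey: 4+0-0=4; pred: 3+0-3=0
First extinction: pred at step 1

Answer: 1 pred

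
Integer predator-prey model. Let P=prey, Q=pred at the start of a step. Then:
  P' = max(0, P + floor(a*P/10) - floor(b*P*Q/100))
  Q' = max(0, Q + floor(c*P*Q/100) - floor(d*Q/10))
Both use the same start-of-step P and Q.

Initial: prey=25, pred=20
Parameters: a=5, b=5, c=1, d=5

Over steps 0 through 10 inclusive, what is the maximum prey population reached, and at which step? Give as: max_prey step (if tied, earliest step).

Answer: 93 10

Derivation:
Step 1: prey: 25+12-25=12; pred: 20+5-10=15
Step 2: prey: 12+6-9=9; pred: 15+1-7=9
Step 3: prey: 9+4-4=9; pred: 9+0-4=5
Step 4: prey: 9+4-2=11; pred: 5+0-2=3
Step 5: prey: 11+5-1=15; pred: 3+0-1=2
Step 6: prey: 15+7-1=21; pred: 2+0-1=1
Step 7: prey: 21+10-1=30; pred: 1+0-0=1
Step 8: prey: 30+15-1=44; pred: 1+0-0=1
Step 9: prey: 44+22-2=64; pred: 1+0-0=1
Step 10: prey: 64+32-3=93; pred: 1+0-0=1
Max prey = 93 at step 10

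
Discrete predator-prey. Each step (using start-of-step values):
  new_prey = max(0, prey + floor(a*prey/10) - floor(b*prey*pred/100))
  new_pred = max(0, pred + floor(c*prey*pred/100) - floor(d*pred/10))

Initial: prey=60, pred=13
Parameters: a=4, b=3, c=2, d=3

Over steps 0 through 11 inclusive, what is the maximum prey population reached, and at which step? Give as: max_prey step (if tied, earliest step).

Step 1: prey: 60+24-23=61; pred: 13+15-3=25
Step 2: prey: 61+24-45=40; pred: 25+30-7=48
Step 3: prey: 40+16-57=0; pred: 48+38-14=72
Step 4: prey: 0+0-0=0; pred: 72+0-21=51
Step 5: prey: 0+0-0=0; pred: 51+0-15=36
Step 6: prey: 0+0-0=0; pred: 36+0-10=26
Step 7: prey: 0+0-0=0; pred: 26+0-7=19
Step 8: prey: 0+0-0=0; pred: 19+0-5=14
Step 9: prey: 0+0-0=0; pred: 14+0-4=10
Step 10: prey: 0+0-0=0; pred: 10+0-3=7
Step 11: prey: 0+0-0=0; pred: 7+0-2=5
Max prey = 61 at step 1

Answer: 61 1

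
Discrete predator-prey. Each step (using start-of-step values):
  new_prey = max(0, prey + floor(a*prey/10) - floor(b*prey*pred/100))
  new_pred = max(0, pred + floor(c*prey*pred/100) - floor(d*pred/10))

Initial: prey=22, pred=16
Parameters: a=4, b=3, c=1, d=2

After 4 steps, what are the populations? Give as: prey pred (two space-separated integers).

Step 1: prey: 22+8-10=20; pred: 16+3-3=16
Step 2: prey: 20+8-9=19; pred: 16+3-3=16
Step 3: prey: 19+7-9=17; pred: 16+3-3=16
Step 4: prey: 17+6-8=15; pred: 16+2-3=15

Answer: 15 15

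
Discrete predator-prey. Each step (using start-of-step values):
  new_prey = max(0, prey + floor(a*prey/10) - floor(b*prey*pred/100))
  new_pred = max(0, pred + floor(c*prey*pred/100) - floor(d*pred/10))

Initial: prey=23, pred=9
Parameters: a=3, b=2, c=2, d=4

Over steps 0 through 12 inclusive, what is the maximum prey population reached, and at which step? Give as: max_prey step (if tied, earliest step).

Answer: 32 4

Derivation:
Step 1: prey: 23+6-4=25; pred: 9+4-3=10
Step 2: prey: 25+7-5=27; pred: 10+5-4=11
Step 3: prey: 27+8-5=30; pred: 11+5-4=12
Step 4: prey: 30+9-7=32; pred: 12+7-4=15
Step 5: prey: 32+9-9=32; pred: 15+9-6=18
Step 6: prey: 32+9-11=30; pred: 18+11-7=22
Step 7: prey: 30+9-13=26; pred: 22+13-8=27
Step 8: prey: 26+7-14=19; pred: 27+14-10=31
Step 9: prey: 19+5-11=13; pred: 31+11-12=30
Step 10: prey: 13+3-7=9; pred: 30+7-12=25
Step 11: prey: 9+2-4=7; pred: 25+4-10=19
Step 12: prey: 7+2-2=7; pred: 19+2-7=14
Max prey = 32 at step 4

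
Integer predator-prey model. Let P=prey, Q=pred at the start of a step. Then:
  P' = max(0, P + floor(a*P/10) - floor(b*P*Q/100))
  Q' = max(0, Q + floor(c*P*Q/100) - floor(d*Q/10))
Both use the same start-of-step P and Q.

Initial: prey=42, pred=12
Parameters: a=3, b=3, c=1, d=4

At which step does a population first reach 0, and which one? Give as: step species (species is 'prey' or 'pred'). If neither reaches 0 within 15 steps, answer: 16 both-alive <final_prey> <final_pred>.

Step 1: prey: 42+12-15=39; pred: 12+5-4=13
Step 2: prey: 39+11-15=35; pred: 13+5-5=13
Step 3: prey: 35+10-13=32; pred: 13+4-5=12
Step 4: prey: 32+9-11=30; pred: 12+3-4=11
Step 5: prey: 30+9-9=30; pred: 11+3-4=10
Step 6: prey: 30+9-9=30; pred: 10+3-4=9
Step 7: prey: 30+9-8=31; pred: 9+2-3=8
Step 8: prey: 31+9-7=33; pred: 8+2-3=7
Step 9: prey: 33+9-6=36; pred: 7+2-2=7
Step 10: prey: 36+10-7=39; pred: 7+2-2=7
Step 11: prey: 39+11-8=42; pred: 7+2-2=7
Step 12: prey: 42+12-8=46; pred: 7+2-2=7
Step 13: prey: 46+13-9=50; pred: 7+3-2=8
Step 14: prey: 50+15-12=53; pred: 8+4-3=9
Step 15: prey: 53+15-14=54; pred: 9+4-3=10
No extinction within 15 steps

Answer: 16 both-alive 54 10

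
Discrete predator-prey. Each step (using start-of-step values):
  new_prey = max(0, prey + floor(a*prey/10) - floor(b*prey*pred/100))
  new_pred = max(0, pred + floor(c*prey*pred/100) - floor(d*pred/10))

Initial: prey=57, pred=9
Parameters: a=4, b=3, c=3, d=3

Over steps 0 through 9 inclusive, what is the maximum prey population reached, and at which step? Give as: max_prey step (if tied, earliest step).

Step 1: prey: 57+22-15=64; pred: 9+15-2=22
Step 2: prey: 64+25-42=47; pred: 22+42-6=58
Step 3: prey: 47+18-81=0; pred: 58+81-17=122
Step 4: prey: 0+0-0=0; pred: 122+0-36=86
Step 5: prey: 0+0-0=0; pred: 86+0-25=61
Step 6: prey: 0+0-0=0; pred: 61+0-18=43
Step 7: prey: 0+0-0=0; pred: 43+0-12=31
Step 8: prey: 0+0-0=0; pred: 31+0-9=22
Step 9: prey: 0+0-0=0; pred: 22+0-6=16
Max prey = 64 at step 1

Answer: 64 1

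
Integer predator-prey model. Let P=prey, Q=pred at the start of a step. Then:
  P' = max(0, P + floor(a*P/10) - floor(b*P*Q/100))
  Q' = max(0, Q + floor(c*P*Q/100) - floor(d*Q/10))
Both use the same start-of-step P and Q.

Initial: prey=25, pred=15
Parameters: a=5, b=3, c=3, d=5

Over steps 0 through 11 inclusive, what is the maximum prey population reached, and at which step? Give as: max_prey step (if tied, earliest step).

Step 1: prey: 25+12-11=26; pred: 15+11-7=19
Step 2: prey: 26+13-14=25; pred: 19+14-9=24
Step 3: prey: 25+12-18=19; pred: 24+18-12=30
Step 4: prey: 19+9-17=11; pred: 30+17-15=32
Step 5: prey: 11+5-10=6; pred: 32+10-16=26
Step 6: prey: 6+3-4=5; pred: 26+4-13=17
Step 7: prey: 5+2-2=5; pred: 17+2-8=11
Step 8: prey: 5+2-1=6; pred: 11+1-5=7
Step 9: prey: 6+3-1=8; pred: 7+1-3=5
Step 10: prey: 8+4-1=11; pred: 5+1-2=4
Step 11: prey: 11+5-1=15; pred: 4+1-2=3
Max prey = 26 at step 1

Answer: 26 1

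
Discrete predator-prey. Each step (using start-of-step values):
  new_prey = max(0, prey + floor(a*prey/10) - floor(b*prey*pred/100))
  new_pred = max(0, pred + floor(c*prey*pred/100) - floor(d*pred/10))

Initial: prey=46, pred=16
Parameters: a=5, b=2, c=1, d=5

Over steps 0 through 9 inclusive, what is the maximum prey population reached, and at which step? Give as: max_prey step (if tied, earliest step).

Step 1: prey: 46+23-14=55; pred: 16+7-8=15
Step 2: prey: 55+27-16=66; pred: 15+8-7=16
Step 3: prey: 66+33-21=78; pred: 16+10-8=18
Step 4: prey: 78+39-28=89; pred: 18+14-9=23
Step 5: prey: 89+44-40=93; pred: 23+20-11=32
Step 6: prey: 93+46-59=80; pred: 32+29-16=45
Step 7: prey: 80+40-72=48; pred: 45+36-22=59
Step 8: prey: 48+24-56=16; pred: 59+28-29=58
Step 9: prey: 16+8-18=6; pred: 58+9-29=38
Max prey = 93 at step 5

Answer: 93 5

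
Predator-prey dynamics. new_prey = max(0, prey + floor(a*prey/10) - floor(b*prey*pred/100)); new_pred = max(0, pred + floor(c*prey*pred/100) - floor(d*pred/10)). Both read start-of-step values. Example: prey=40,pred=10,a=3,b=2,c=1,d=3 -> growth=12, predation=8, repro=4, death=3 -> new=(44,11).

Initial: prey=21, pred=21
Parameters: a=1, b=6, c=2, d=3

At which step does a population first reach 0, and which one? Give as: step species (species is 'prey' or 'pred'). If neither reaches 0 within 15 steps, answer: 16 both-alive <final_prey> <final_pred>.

Step 1: prey: 21+2-26=0; pred: 21+8-6=23
First extinction: prey at step 1

Answer: 1 prey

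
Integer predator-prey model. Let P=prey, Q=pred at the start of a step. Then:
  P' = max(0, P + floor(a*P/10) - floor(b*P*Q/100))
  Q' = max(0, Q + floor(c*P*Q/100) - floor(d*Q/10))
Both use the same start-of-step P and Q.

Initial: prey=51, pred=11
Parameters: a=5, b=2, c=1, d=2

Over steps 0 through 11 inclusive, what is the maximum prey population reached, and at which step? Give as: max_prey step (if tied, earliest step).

Step 1: prey: 51+25-11=65; pred: 11+5-2=14
Step 2: prey: 65+32-18=79; pred: 14+9-2=21
Step 3: prey: 79+39-33=85; pred: 21+16-4=33
Step 4: prey: 85+42-56=71; pred: 33+28-6=55
Step 5: prey: 71+35-78=28; pred: 55+39-11=83
Step 6: prey: 28+14-46=0; pred: 83+23-16=90
Step 7: prey: 0+0-0=0; pred: 90+0-18=72
Step 8: prey: 0+0-0=0; pred: 72+0-14=58
Step 9: prey: 0+0-0=0; pred: 58+0-11=47
Step 10: prey: 0+0-0=0; pred: 47+0-9=38
Step 11: prey: 0+0-0=0; pred: 38+0-7=31
Max prey = 85 at step 3

Answer: 85 3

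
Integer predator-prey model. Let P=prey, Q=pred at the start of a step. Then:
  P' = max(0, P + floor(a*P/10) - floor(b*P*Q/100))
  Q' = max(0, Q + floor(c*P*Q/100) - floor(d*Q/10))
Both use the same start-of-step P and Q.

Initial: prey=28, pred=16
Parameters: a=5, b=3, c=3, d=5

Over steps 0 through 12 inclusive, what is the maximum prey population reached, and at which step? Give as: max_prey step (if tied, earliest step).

Step 1: prey: 28+14-13=29; pred: 16+13-8=21
Step 2: prey: 29+14-18=25; pred: 21+18-10=29
Step 3: prey: 25+12-21=16; pred: 29+21-14=36
Step 4: prey: 16+8-17=7; pred: 36+17-18=35
Step 5: prey: 7+3-7=3; pred: 35+7-17=25
Step 6: prey: 3+1-2=2; pred: 25+2-12=15
Step 7: prey: 2+1-0=3; pred: 15+0-7=8
Step 8: prey: 3+1-0=4; pred: 8+0-4=4
Step 9: prey: 4+2-0=6; pred: 4+0-2=2
Step 10: prey: 6+3-0=9; pred: 2+0-1=1
Step 11: prey: 9+4-0=13; pred: 1+0-0=1
Step 12: prey: 13+6-0=19; pred: 1+0-0=1
Max prey = 29 at step 1

Answer: 29 1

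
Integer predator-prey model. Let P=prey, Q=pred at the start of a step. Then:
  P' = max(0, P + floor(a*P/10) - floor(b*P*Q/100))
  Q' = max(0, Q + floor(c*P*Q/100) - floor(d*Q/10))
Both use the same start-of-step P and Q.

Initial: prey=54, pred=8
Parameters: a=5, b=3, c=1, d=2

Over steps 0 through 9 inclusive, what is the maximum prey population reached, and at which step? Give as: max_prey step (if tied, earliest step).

Answer: 83 3

Derivation:
Step 1: prey: 54+27-12=69; pred: 8+4-1=11
Step 2: prey: 69+34-22=81; pred: 11+7-2=16
Step 3: prey: 81+40-38=83; pred: 16+12-3=25
Step 4: prey: 83+41-62=62; pred: 25+20-5=40
Step 5: prey: 62+31-74=19; pred: 40+24-8=56
Step 6: prey: 19+9-31=0; pred: 56+10-11=55
Step 7: prey: 0+0-0=0; pred: 55+0-11=44
Step 8: prey: 0+0-0=0; pred: 44+0-8=36
Step 9: prey: 0+0-0=0; pred: 36+0-7=29
Max prey = 83 at step 3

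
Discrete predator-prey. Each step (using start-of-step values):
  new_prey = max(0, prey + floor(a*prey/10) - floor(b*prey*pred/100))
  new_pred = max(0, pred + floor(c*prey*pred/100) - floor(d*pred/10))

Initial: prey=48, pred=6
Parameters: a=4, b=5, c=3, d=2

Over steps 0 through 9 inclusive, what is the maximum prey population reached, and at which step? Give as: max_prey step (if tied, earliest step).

Answer: 53 1

Derivation:
Step 1: prey: 48+19-14=53; pred: 6+8-1=13
Step 2: prey: 53+21-34=40; pred: 13+20-2=31
Step 3: prey: 40+16-62=0; pred: 31+37-6=62
Step 4: prey: 0+0-0=0; pred: 62+0-12=50
Step 5: prey: 0+0-0=0; pred: 50+0-10=40
Step 6: prey: 0+0-0=0; pred: 40+0-8=32
Step 7: prey: 0+0-0=0; pred: 32+0-6=26
Step 8: prey: 0+0-0=0; pred: 26+0-5=21
Step 9: prey: 0+0-0=0; pred: 21+0-4=17
Max prey = 53 at step 1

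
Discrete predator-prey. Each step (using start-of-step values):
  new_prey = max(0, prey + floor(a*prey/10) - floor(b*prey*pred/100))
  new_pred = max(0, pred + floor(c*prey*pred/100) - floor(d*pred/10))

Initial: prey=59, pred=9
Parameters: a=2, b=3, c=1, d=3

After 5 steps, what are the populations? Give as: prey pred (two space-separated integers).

Step 1: prey: 59+11-15=55; pred: 9+5-2=12
Step 2: prey: 55+11-19=47; pred: 12+6-3=15
Step 3: prey: 47+9-21=35; pred: 15+7-4=18
Step 4: prey: 35+7-18=24; pred: 18+6-5=19
Step 5: prey: 24+4-13=15; pred: 19+4-5=18

Answer: 15 18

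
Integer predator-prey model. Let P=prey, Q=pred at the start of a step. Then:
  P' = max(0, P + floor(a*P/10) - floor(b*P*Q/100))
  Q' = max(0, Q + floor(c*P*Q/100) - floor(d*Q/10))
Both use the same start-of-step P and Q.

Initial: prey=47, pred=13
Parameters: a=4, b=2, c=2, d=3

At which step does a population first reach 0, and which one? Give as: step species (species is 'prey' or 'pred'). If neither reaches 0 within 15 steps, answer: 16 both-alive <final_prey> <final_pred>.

Step 1: prey: 47+18-12=53; pred: 13+12-3=22
Step 2: prey: 53+21-23=51; pred: 22+23-6=39
Step 3: prey: 51+20-39=32; pred: 39+39-11=67
Step 4: prey: 32+12-42=2; pred: 67+42-20=89
Step 5: prey: 2+0-3=0; pred: 89+3-26=66
First extinction: prey at step 5

Answer: 5 prey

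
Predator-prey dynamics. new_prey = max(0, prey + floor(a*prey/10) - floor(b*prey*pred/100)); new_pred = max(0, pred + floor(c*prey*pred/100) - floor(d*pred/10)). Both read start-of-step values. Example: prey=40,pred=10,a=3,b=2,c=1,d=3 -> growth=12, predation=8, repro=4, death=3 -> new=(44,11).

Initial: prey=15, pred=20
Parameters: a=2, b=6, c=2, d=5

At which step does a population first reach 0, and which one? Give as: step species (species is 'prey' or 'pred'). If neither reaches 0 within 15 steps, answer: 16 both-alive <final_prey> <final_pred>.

Step 1: prey: 15+3-18=0; pred: 20+6-10=16
First extinction: prey at step 1

Answer: 1 prey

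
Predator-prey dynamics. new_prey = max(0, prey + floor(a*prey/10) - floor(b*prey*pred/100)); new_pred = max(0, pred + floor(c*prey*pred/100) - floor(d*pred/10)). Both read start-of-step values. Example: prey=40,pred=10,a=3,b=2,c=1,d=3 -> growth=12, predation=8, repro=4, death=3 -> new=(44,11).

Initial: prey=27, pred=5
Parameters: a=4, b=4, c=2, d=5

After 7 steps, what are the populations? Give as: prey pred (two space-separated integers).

Step 1: prey: 27+10-5=32; pred: 5+2-2=5
Step 2: prey: 32+12-6=38; pred: 5+3-2=6
Step 3: prey: 38+15-9=44; pred: 6+4-3=7
Step 4: prey: 44+17-12=49; pred: 7+6-3=10
Step 5: prey: 49+19-19=49; pred: 10+9-5=14
Step 6: prey: 49+19-27=41; pred: 14+13-7=20
Step 7: prey: 41+16-32=25; pred: 20+16-10=26

Answer: 25 26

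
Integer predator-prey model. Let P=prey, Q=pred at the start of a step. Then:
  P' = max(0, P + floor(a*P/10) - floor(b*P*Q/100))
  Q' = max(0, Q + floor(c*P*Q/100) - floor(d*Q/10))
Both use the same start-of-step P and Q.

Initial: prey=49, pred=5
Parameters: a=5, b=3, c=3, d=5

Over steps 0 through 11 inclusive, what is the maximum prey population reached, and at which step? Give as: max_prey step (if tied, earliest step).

Answer: 80 2

Derivation:
Step 1: prey: 49+24-7=66; pred: 5+7-2=10
Step 2: prey: 66+33-19=80; pred: 10+19-5=24
Step 3: prey: 80+40-57=63; pred: 24+57-12=69
Step 4: prey: 63+31-130=0; pred: 69+130-34=165
Step 5: prey: 0+0-0=0; pred: 165+0-82=83
Step 6: prey: 0+0-0=0; pred: 83+0-41=42
Step 7: prey: 0+0-0=0; pred: 42+0-21=21
Step 8: prey: 0+0-0=0; pred: 21+0-10=11
Step 9: prey: 0+0-0=0; pred: 11+0-5=6
Step 10: prey: 0+0-0=0; pred: 6+0-3=3
Step 11: prey: 0+0-0=0; pred: 3+0-1=2
Max prey = 80 at step 2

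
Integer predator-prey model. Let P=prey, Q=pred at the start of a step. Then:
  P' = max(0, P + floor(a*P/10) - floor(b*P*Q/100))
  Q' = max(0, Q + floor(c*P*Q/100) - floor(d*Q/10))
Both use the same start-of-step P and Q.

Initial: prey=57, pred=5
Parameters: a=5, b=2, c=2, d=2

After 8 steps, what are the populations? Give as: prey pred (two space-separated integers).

Step 1: prey: 57+28-5=80; pred: 5+5-1=9
Step 2: prey: 80+40-14=106; pred: 9+14-1=22
Step 3: prey: 106+53-46=113; pred: 22+46-4=64
Step 4: prey: 113+56-144=25; pred: 64+144-12=196
Step 5: prey: 25+12-98=0; pred: 196+98-39=255
Step 6: prey: 0+0-0=0; pred: 255+0-51=204
Step 7: prey: 0+0-0=0; pred: 204+0-40=164
Step 8: prey: 0+0-0=0; pred: 164+0-32=132

Answer: 0 132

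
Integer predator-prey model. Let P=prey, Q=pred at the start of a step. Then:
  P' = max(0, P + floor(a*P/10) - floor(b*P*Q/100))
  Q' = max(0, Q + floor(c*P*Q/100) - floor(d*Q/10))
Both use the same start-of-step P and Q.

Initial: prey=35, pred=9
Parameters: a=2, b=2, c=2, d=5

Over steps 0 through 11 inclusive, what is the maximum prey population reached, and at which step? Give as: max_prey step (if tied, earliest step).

Step 1: prey: 35+7-6=36; pred: 9+6-4=11
Step 2: prey: 36+7-7=36; pred: 11+7-5=13
Step 3: prey: 36+7-9=34; pred: 13+9-6=16
Step 4: prey: 34+6-10=30; pred: 16+10-8=18
Step 5: prey: 30+6-10=26; pred: 18+10-9=19
Step 6: prey: 26+5-9=22; pred: 19+9-9=19
Step 7: prey: 22+4-8=18; pred: 19+8-9=18
Step 8: prey: 18+3-6=15; pred: 18+6-9=15
Step 9: prey: 15+3-4=14; pred: 15+4-7=12
Step 10: prey: 14+2-3=13; pred: 12+3-6=9
Step 11: prey: 13+2-2=13; pred: 9+2-4=7
Max prey = 36 at step 1

Answer: 36 1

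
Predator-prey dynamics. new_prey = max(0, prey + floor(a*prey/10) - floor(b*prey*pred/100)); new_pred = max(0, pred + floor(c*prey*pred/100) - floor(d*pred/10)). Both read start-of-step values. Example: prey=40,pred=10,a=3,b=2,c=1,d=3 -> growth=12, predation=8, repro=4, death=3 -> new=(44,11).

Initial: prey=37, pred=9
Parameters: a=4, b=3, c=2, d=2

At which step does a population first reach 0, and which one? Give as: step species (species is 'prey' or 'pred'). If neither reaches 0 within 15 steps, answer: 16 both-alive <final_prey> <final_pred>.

Step 1: prey: 37+14-9=42; pred: 9+6-1=14
Step 2: prey: 42+16-17=41; pred: 14+11-2=23
Step 3: prey: 41+16-28=29; pred: 23+18-4=37
Step 4: prey: 29+11-32=8; pred: 37+21-7=51
Step 5: prey: 8+3-12=0; pred: 51+8-10=49
First extinction: prey at step 5

Answer: 5 prey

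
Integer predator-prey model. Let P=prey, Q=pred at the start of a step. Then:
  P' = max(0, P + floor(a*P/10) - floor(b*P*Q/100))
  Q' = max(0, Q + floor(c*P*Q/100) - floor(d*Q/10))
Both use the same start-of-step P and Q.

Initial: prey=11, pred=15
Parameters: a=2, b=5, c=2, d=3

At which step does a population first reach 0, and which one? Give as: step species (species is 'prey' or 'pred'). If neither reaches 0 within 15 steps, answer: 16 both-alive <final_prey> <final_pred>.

Answer: 16 both-alive 2 3

Derivation:
Step 1: prey: 11+2-8=5; pred: 15+3-4=14
Step 2: prey: 5+1-3=3; pred: 14+1-4=11
Step 3: prey: 3+0-1=2; pred: 11+0-3=8
Step 4: prey: 2+0-0=2; pred: 8+0-2=6
Step 5: prey: 2+0-0=2; pred: 6+0-1=5
Step 6: prey: 2+0-0=2; pred: 5+0-1=4
Step 7: prey: 2+0-0=2; pred: 4+0-1=3
Step 8: prey: 2+0-0=2; pred: 3+0-0=3
Steps 9-15: state stable at prey=2, pred=3 (no change)
No extinction within 15 steps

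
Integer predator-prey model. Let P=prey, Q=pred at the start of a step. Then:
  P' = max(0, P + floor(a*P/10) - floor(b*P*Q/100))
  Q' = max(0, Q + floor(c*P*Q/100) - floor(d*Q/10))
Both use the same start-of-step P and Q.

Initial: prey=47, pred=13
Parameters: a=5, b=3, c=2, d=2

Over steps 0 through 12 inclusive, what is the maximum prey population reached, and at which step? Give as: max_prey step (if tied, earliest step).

Step 1: prey: 47+23-18=52; pred: 13+12-2=23
Step 2: prey: 52+26-35=43; pred: 23+23-4=42
Step 3: prey: 43+21-54=10; pred: 42+36-8=70
Step 4: prey: 10+5-21=0; pred: 70+14-14=70
Step 5: prey: 0+0-0=0; pred: 70+0-14=56
Step 6: prey: 0+0-0=0; pred: 56+0-11=45
Step 7: prey: 0+0-0=0; pred: 45+0-9=36
Step 8: prey: 0+0-0=0; pred: 36+0-7=29
Step 9: prey: 0+0-0=0; pred: 29+0-5=24
Step 10: prey: 0+0-0=0; pred: 24+0-4=20
Step 11: prey: 0+0-0=0; pred: 20+0-4=16
Step 12: prey: 0+0-0=0; pred: 16+0-3=13
Max prey = 52 at step 1

Answer: 52 1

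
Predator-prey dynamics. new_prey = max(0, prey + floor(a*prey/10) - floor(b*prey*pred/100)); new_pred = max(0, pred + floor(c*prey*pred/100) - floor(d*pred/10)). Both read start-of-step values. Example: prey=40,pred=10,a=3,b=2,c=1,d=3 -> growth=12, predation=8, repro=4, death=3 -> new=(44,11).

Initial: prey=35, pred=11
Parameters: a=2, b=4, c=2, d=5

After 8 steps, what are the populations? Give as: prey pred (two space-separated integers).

Step 1: prey: 35+7-15=27; pred: 11+7-5=13
Step 2: prey: 27+5-14=18; pred: 13+7-6=14
Step 3: prey: 18+3-10=11; pred: 14+5-7=12
Step 4: prey: 11+2-5=8; pred: 12+2-6=8
Step 5: prey: 8+1-2=7; pred: 8+1-4=5
Step 6: prey: 7+1-1=7; pred: 5+0-2=3
Step 7: prey: 7+1-0=8; pred: 3+0-1=2
Step 8: prey: 8+1-0=9; pred: 2+0-1=1

Answer: 9 1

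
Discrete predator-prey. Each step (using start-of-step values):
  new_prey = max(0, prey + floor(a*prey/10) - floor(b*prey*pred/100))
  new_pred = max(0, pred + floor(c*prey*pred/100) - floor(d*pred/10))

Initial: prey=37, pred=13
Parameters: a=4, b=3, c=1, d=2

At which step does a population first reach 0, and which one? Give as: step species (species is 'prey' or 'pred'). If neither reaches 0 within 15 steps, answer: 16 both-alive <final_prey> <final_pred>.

Answer: 16 both-alive 10 6

Derivation:
Step 1: prey: 37+14-14=37; pred: 13+4-2=15
Step 2: prey: 37+14-16=35; pred: 15+5-3=17
Step 3: prey: 35+14-17=32; pred: 17+5-3=19
Step 4: prey: 32+12-18=26; pred: 19+6-3=22
Step 5: prey: 26+10-17=19; pred: 22+5-4=23
Step 6: prey: 19+7-13=13; pred: 23+4-4=23
Step 7: prey: 13+5-8=10; pred: 23+2-4=21
Step 8: prey: 10+4-6=8; pred: 21+2-4=19
Step 9: prey: 8+3-4=7; pred: 19+1-3=17
Step 10: prey: 7+2-3=6; pred: 17+1-3=15
Step 11: prey: 6+2-2=6; pred: 15+0-3=12
Step 12: prey: 6+2-2=6; pred: 12+0-2=10
Step 13: prey: 6+2-1=7; pred: 10+0-2=8
Step 14: prey: 7+2-1=8; pred: 8+0-1=7
Step 15: prey: 8+3-1=10; pred: 7+0-1=6
No extinction within 15 steps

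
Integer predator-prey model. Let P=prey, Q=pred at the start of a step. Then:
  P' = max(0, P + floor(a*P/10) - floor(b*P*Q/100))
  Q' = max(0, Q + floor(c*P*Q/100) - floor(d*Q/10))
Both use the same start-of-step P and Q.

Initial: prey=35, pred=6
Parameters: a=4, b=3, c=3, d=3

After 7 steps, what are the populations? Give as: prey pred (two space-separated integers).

Answer: 0 29

Derivation:
Step 1: prey: 35+14-6=43; pred: 6+6-1=11
Step 2: prey: 43+17-14=46; pred: 11+14-3=22
Step 3: prey: 46+18-30=34; pred: 22+30-6=46
Step 4: prey: 34+13-46=1; pred: 46+46-13=79
Step 5: prey: 1+0-2=0; pred: 79+2-23=58
Step 6: prey: 0+0-0=0; pred: 58+0-17=41
Step 7: prey: 0+0-0=0; pred: 41+0-12=29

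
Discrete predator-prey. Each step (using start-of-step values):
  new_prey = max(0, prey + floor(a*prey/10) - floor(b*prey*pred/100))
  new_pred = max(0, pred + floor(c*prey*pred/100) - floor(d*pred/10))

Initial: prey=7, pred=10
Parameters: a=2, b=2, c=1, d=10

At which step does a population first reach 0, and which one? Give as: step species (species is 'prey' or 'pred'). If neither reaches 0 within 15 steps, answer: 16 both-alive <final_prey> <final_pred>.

Step 1: prey: 7+1-1=7; pred: 10+0-10=0
First extinction: pred at step 1

Answer: 1 pred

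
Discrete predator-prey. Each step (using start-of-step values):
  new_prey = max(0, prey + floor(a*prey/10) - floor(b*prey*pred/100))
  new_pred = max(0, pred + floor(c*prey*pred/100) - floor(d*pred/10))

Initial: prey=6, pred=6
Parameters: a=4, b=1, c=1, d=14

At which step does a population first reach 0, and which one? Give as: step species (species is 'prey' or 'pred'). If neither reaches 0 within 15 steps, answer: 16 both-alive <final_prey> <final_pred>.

Answer: 1 pred

Derivation:
Step 1: prey: 6+2-0=8; pred: 6+0-8=0
First extinction: pred at step 1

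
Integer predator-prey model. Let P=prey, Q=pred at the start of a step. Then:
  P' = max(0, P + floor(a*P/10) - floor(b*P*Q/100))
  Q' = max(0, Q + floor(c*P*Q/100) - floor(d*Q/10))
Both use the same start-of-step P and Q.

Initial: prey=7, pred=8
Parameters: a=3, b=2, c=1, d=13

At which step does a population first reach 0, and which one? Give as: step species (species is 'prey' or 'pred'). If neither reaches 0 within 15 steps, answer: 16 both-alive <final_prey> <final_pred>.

Answer: 1 pred

Derivation:
Step 1: prey: 7+2-1=8; pred: 8+0-10=0
First extinction: pred at step 1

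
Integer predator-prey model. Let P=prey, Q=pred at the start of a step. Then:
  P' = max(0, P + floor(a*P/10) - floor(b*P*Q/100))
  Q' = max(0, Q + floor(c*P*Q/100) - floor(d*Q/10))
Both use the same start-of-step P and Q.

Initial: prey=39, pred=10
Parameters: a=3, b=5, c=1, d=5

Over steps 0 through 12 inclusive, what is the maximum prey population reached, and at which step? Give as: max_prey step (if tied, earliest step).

Answer: 153 12

Derivation:
Step 1: prey: 39+11-19=31; pred: 10+3-5=8
Step 2: prey: 31+9-12=28; pred: 8+2-4=6
Step 3: prey: 28+8-8=28; pred: 6+1-3=4
Step 4: prey: 28+8-5=31; pred: 4+1-2=3
Step 5: prey: 31+9-4=36; pred: 3+0-1=2
Step 6: prey: 36+10-3=43; pred: 2+0-1=1
Step 7: prey: 43+12-2=53; pred: 1+0-0=1
Step 8: prey: 53+15-2=66; pred: 1+0-0=1
Step 9: prey: 66+19-3=82; pred: 1+0-0=1
Step 10: prey: 82+24-4=102; pred: 1+0-0=1
Step 11: prey: 102+30-5=127; pred: 1+1-0=2
Step 12: prey: 127+38-12=153; pred: 2+2-1=3
Max prey = 153 at step 12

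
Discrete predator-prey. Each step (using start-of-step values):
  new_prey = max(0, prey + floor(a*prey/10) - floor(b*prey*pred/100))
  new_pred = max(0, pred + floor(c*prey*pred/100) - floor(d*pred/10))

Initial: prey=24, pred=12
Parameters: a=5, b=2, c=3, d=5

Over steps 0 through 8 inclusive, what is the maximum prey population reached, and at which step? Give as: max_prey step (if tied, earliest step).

Answer: 42 3

Derivation:
Step 1: prey: 24+12-5=31; pred: 12+8-6=14
Step 2: prey: 31+15-8=38; pred: 14+13-7=20
Step 3: prey: 38+19-15=42; pred: 20+22-10=32
Step 4: prey: 42+21-26=37; pred: 32+40-16=56
Step 5: prey: 37+18-41=14; pred: 56+62-28=90
Step 6: prey: 14+7-25=0; pred: 90+37-45=82
Step 7: prey: 0+0-0=0; pred: 82+0-41=41
Step 8: prey: 0+0-0=0; pred: 41+0-20=21
Max prey = 42 at step 3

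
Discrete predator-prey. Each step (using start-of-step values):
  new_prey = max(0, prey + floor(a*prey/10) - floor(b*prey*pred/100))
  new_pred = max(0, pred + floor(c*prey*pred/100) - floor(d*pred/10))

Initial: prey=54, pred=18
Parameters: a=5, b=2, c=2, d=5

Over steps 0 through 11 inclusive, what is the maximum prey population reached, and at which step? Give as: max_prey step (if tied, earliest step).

Answer: 62 1

Derivation:
Step 1: prey: 54+27-19=62; pred: 18+19-9=28
Step 2: prey: 62+31-34=59; pred: 28+34-14=48
Step 3: prey: 59+29-56=32; pred: 48+56-24=80
Step 4: prey: 32+16-51=0; pred: 80+51-40=91
Step 5: prey: 0+0-0=0; pred: 91+0-45=46
Step 6: prey: 0+0-0=0; pred: 46+0-23=23
Step 7: prey: 0+0-0=0; pred: 23+0-11=12
Step 8: prey: 0+0-0=0; pred: 12+0-6=6
Step 9: prey: 0+0-0=0; pred: 6+0-3=3
Step 10: prey: 0+0-0=0; pred: 3+0-1=2
Step 11: prey: 0+0-0=0; pred: 2+0-1=1
Max prey = 62 at step 1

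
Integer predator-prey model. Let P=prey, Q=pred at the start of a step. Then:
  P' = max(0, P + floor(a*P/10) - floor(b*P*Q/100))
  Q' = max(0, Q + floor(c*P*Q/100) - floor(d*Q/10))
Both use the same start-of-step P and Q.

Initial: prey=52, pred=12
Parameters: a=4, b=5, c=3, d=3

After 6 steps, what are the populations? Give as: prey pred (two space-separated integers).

Answer: 0 14

Derivation:
Step 1: prey: 52+20-31=41; pred: 12+18-3=27
Step 2: prey: 41+16-55=2; pred: 27+33-8=52
Step 3: prey: 2+0-5=0; pred: 52+3-15=40
Step 4: prey: 0+0-0=0; pred: 40+0-12=28
Step 5: prey: 0+0-0=0; pred: 28+0-8=20
Step 6: prey: 0+0-0=0; pred: 20+0-6=14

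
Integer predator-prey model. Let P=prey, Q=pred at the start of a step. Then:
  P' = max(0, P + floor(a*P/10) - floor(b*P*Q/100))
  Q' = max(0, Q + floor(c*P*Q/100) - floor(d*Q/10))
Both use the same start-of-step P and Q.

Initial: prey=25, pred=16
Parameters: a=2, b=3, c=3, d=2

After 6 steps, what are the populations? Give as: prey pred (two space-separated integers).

Answer: 0 20

Derivation:
Step 1: prey: 25+5-12=18; pred: 16+12-3=25
Step 2: prey: 18+3-13=8; pred: 25+13-5=33
Step 3: prey: 8+1-7=2; pred: 33+7-6=34
Step 4: prey: 2+0-2=0; pred: 34+2-6=30
Step 5: prey: 0+0-0=0; pred: 30+0-6=24
Step 6: prey: 0+0-0=0; pred: 24+0-4=20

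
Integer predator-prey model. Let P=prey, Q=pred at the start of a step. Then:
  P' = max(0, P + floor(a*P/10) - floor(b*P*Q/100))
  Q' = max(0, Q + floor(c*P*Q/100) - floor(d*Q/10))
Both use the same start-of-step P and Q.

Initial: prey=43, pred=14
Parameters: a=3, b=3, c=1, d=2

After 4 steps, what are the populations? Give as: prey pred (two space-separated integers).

Step 1: prey: 43+12-18=37; pred: 14+6-2=18
Step 2: prey: 37+11-19=29; pred: 18+6-3=21
Step 3: prey: 29+8-18=19; pred: 21+6-4=23
Step 4: prey: 19+5-13=11; pred: 23+4-4=23

Answer: 11 23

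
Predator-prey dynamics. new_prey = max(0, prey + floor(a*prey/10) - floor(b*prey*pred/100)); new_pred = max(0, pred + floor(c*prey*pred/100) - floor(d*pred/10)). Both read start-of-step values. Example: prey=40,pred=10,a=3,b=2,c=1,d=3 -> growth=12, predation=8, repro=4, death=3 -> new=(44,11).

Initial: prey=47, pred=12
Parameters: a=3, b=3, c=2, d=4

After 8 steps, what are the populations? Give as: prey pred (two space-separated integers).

Step 1: prey: 47+14-16=45; pred: 12+11-4=19
Step 2: prey: 45+13-25=33; pred: 19+17-7=29
Step 3: prey: 33+9-28=14; pred: 29+19-11=37
Step 4: prey: 14+4-15=3; pred: 37+10-14=33
Step 5: prey: 3+0-2=1; pred: 33+1-13=21
Step 6: prey: 1+0-0=1; pred: 21+0-8=13
Step 7: prey: 1+0-0=1; pred: 13+0-5=8
Step 8: prey: 1+0-0=1; pred: 8+0-3=5

Answer: 1 5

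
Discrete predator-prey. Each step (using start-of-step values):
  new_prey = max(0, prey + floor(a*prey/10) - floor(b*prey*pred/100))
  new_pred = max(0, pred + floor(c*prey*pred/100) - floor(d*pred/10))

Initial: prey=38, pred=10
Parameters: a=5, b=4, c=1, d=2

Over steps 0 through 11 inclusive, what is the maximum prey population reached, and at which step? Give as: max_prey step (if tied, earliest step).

Step 1: prey: 38+19-15=42; pred: 10+3-2=11
Step 2: prey: 42+21-18=45; pred: 11+4-2=13
Step 3: prey: 45+22-23=44; pred: 13+5-2=16
Step 4: prey: 44+22-28=38; pred: 16+7-3=20
Step 5: prey: 38+19-30=27; pred: 20+7-4=23
Step 6: prey: 27+13-24=16; pred: 23+6-4=25
Step 7: prey: 16+8-16=8; pred: 25+4-5=24
Step 8: prey: 8+4-7=5; pred: 24+1-4=21
Step 9: prey: 5+2-4=3; pred: 21+1-4=18
Step 10: prey: 3+1-2=2; pred: 18+0-3=15
Step 11: prey: 2+1-1=2; pred: 15+0-3=12
Max prey = 45 at step 2

Answer: 45 2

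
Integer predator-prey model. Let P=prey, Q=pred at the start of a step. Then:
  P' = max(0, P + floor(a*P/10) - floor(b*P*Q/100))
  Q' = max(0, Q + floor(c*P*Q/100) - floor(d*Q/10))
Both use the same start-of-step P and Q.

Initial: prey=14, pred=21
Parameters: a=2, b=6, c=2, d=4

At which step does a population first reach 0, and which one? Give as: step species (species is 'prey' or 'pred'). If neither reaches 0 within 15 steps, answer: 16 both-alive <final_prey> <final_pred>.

Answer: 1 prey

Derivation:
Step 1: prey: 14+2-17=0; pred: 21+5-8=18
First extinction: prey at step 1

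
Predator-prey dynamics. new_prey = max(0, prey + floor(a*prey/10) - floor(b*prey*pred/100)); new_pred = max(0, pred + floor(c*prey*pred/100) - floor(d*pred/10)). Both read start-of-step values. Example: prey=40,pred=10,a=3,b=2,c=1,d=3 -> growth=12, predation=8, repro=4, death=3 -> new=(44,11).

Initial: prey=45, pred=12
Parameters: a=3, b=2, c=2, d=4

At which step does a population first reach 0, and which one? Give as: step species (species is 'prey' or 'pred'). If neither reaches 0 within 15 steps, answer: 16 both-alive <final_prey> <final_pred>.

Step 1: prey: 45+13-10=48; pred: 12+10-4=18
Step 2: prey: 48+14-17=45; pred: 18+17-7=28
Step 3: prey: 45+13-25=33; pred: 28+25-11=42
Step 4: prey: 33+9-27=15; pred: 42+27-16=53
Step 5: prey: 15+4-15=4; pred: 53+15-21=47
Step 6: prey: 4+1-3=2; pred: 47+3-18=32
Step 7: prey: 2+0-1=1; pred: 32+1-12=21
Step 8: prey: 1+0-0=1; pred: 21+0-8=13
Step 9: prey: 1+0-0=1; pred: 13+0-5=8
Step 10: prey: 1+0-0=1; pred: 8+0-3=5
Step 11: prey: 1+0-0=1; pred: 5+0-2=3
Step 12: prey: 1+0-0=1; pred: 3+0-1=2
Step 13: prey: 1+0-0=1; pred: 2+0-0=2
Steps 14-15: state stable at prey=1, pred=2 (no change)
No extinction within 15 steps

Answer: 16 both-alive 1 2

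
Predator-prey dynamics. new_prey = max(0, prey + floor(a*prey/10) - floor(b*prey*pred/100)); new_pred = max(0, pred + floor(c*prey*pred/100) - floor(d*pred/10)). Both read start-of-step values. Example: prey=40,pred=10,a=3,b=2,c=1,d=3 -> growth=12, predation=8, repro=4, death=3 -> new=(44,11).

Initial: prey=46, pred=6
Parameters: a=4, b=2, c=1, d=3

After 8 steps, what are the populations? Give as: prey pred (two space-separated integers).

Step 1: prey: 46+18-5=59; pred: 6+2-1=7
Step 2: prey: 59+23-8=74; pred: 7+4-2=9
Step 3: prey: 74+29-13=90; pred: 9+6-2=13
Step 4: prey: 90+36-23=103; pred: 13+11-3=21
Step 5: prey: 103+41-43=101; pred: 21+21-6=36
Step 6: prey: 101+40-72=69; pred: 36+36-10=62
Step 7: prey: 69+27-85=11; pred: 62+42-18=86
Step 8: prey: 11+4-18=0; pred: 86+9-25=70

Answer: 0 70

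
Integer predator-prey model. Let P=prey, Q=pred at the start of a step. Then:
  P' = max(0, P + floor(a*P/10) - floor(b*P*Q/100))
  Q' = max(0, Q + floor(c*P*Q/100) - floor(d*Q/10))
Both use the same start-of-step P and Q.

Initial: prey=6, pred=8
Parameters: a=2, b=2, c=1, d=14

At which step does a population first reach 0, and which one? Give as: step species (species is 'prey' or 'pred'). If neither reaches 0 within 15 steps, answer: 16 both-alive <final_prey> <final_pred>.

Answer: 1 pred

Derivation:
Step 1: prey: 6+1-0=7; pred: 8+0-11=0
First extinction: pred at step 1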